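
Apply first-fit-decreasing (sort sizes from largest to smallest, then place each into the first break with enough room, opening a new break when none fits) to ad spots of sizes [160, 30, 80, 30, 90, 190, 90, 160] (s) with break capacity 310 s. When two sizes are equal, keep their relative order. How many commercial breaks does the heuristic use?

Sorted descending: 190, 160, 160, 90, 90, 80, 30, 30.
  190 → break 1 (new)  [load 190/310]
  160 → break 2 (new)  [load 160/310]
  160 → break 3 (new)  [load 160/310]
  90 → break 1  [load 280/310]
  90 → break 2  [load 250/310]
  80 → break 3  [load 240/310]
  30 → break 1  [load 310/310]
  30 → break 2  [load 280/310]
3 commercial breaks opened.

3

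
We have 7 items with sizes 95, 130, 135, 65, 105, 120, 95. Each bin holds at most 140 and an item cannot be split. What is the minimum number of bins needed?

7

Total = 135 + 130 + 120 + 105 + 95 + 95 + 65 = 745.
Lower bound: ⌈745/140⌉ = 6 bins.
A packing using 7 bins:
  bin 1: 135 = 135
  bin 2: 130 = 130
  bin 3: 120 = 120
  bin 4: 105 = 105
  bin 5: 95 = 95
  bin 6: 95 = 95
  bin 7: 65 = 65
No arrangement into 6 bins stays within capacity, so 7 is optimal.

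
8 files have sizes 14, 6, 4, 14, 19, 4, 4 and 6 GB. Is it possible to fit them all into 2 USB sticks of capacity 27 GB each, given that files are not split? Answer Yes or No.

Total = 71 GB; ⌈71/27⌉ = 3.
At least 3 USB sticks are required, but only 2 are allowed.

No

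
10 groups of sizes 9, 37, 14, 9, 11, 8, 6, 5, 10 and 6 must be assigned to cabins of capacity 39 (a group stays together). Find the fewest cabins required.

Total = 37 + 14 + 11 + 10 + 9 + 9 + 8 + 6 + 6 + 5 = 115.
Lower bound: ⌈115/39⌉ = 3 cabins.
A packing using 3 cabins:
  cabin 1: 37 = 37
  cabin 2: 14 + 11 + 9 + 5 = 39
  cabin 3: 10 + 9 + 8 + 6 + 6 = 39
This matches the lower bound, so 3 is optimal.

3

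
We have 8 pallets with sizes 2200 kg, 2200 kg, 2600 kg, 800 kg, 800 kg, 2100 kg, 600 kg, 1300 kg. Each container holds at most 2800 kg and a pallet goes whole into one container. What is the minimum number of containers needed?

Total = 2600 + 2200 + 2200 + 2100 + 1300 + 800 + 800 + 600 = 12600 kg.
Lower bound: ⌈12600/2800⌉ = 5 containers.
A packing using 6 containers:
  container 1: 2600 = 2600
  container 2: 2200 + 600 = 2800
  container 3: 2200 = 2200
  container 4: 2100 = 2100
  container 5: 1300 + 800 = 2100
  container 6: 800 = 800
No arrangement into 5 containers stays within capacity, so 6 is optimal.

6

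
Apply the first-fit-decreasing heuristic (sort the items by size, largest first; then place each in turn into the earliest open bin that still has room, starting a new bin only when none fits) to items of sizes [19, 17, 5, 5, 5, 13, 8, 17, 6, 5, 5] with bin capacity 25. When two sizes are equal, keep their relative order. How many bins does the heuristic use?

5

Sorted descending: 19, 17, 17, 13, 8, 6, 5, 5, 5, 5, 5.
  19 → bin 1 (new)  [load 19/25]
  17 → bin 2 (new)  [load 17/25]
  17 → bin 3 (new)  [load 17/25]
  13 → bin 4 (new)  [load 13/25]
  8 → bin 2  [load 25/25]
  6 → bin 1  [load 25/25]
  5 → bin 3  [load 22/25]
  5 → bin 4  [load 18/25]
  5 → bin 4  [load 23/25]
  5 → bin 5 (new)  [load 5/25]
  5 → bin 5  [load 10/25]
5 bins opened.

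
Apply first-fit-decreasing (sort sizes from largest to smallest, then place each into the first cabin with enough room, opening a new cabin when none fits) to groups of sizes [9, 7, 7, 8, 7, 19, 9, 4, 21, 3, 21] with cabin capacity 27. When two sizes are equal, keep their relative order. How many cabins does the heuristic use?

Sorted descending: 21, 21, 19, 9, 9, 8, 7, 7, 7, 4, 3.
  21 → cabin 1 (new)  [load 21/27]
  21 → cabin 2 (new)  [load 21/27]
  19 → cabin 3 (new)  [load 19/27]
  9 → cabin 4 (new)  [load 9/27]
  9 → cabin 4  [load 18/27]
  8 → cabin 3  [load 27/27]
  7 → cabin 4  [load 25/27]
  7 → cabin 5 (new)  [load 7/27]
  7 → cabin 5  [load 14/27]
  4 → cabin 1  [load 25/27]
  3 → cabin 2  [load 24/27]
5 cabins opened.

5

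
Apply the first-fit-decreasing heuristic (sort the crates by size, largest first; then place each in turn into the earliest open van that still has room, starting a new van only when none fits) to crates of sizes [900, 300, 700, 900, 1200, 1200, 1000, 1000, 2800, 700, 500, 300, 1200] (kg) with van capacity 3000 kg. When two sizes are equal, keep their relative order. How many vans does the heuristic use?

5

Sorted descending: 2800, 1200, 1200, 1200, 1000, 1000, 900, 900, 700, 700, 500, 300, 300.
  2800 → van 1 (new)  [load 2800/3000]
  1200 → van 2 (new)  [load 1200/3000]
  1200 → van 2  [load 2400/3000]
  1200 → van 3 (new)  [load 1200/3000]
  1000 → van 3  [load 2200/3000]
  1000 → van 4 (new)  [load 1000/3000]
  900 → van 4  [load 1900/3000]
  900 → van 4  [load 2800/3000]
  700 → van 3  [load 2900/3000]
  700 → van 5 (new)  [load 700/3000]
  500 → van 2  [load 2900/3000]
  300 → van 5  [load 1000/3000]
  300 → van 5  [load 1300/3000]
5 vans opened.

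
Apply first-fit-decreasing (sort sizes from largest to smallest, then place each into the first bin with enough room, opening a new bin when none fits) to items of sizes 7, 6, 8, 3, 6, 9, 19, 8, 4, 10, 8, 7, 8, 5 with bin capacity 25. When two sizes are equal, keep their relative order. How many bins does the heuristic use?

Sorted descending: 19, 10, 9, 8, 8, 8, 8, 7, 7, 6, 6, 5, 4, 3.
  19 → bin 1 (new)  [load 19/25]
  10 → bin 2 (new)  [load 10/25]
  9 → bin 2  [load 19/25]
  8 → bin 3 (new)  [load 8/25]
  8 → bin 3  [load 16/25]
  8 → bin 3  [load 24/25]
  8 → bin 4 (new)  [load 8/25]
  7 → bin 4  [load 15/25]
  7 → bin 4  [load 22/25]
  6 → bin 1  [load 25/25]
  6 → bin 2  [load 25/25]
  5 → bin 5 (new)  [load 5/25]
  4 → bin 5  [load 9/25]
  3 → bin 4  [load 25/25]
5 bins opened.

5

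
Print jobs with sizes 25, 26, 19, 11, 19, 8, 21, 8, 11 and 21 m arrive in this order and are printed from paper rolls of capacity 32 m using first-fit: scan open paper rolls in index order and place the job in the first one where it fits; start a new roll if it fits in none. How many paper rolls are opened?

  25 → roll 1 (new)  [load 25/32]
  26 → roll 2 (new)  [load 26/32]
  19 → roll 3 (new)  [load 19/32]
  11 → roll 3  [load 30/32]
  19 → roll 4 (new)  [load 19/32]
  8 → roll 4  [load 27/32]
  21 → roll 5 (new)  [load 21/32]
  8 → roll 5  [load 29/32]
  11 → roll 6 (new)  [load 11/32]
  21 → roll 6  [load 32/32]
6 paper rolls opened.

6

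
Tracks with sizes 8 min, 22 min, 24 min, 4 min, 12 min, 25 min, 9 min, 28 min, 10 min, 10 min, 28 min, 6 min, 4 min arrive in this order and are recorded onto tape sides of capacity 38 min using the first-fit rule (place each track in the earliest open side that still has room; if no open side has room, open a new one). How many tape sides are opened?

6

  8 → side 1 (new)  [load 8/38]
  22 → side 1  [load 30/38]
  24 → side 2 (new)  [load 24/38]
  4 → side 1  [load 34/38]
  12 → side 2  [load 36/38]
  25 → side 3 (new)  [load 25/38]
  9 → side 3  [load 34/38]
  28 → side 4 (new)  [load 28/38]
  10 → side 4  [load 38/38]
  10 → side 5 (new)  [load 10/38]
  28 → side 5  [load 38/38]
  6 → side 6 (new)  [load 6/38]
  4 → side 1  [load 38/38]
6 tape sides opened.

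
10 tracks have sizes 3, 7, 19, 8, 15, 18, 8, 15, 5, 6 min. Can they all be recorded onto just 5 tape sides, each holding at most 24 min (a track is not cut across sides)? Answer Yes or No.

A valid assignment using 5 tape sides:
  side 1: 19 + 5 = 24
  side 2: 18 + 6 = 24
  side 3: 15 + 8 = 23
  side 4: 15 + 8 = 23
  side 5: 7 + 3 = 10
Every load is within 24 min, so 5 tape sides suffice.

Yes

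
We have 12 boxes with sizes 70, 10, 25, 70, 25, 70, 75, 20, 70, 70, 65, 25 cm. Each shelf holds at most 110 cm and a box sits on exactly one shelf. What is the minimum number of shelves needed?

Total = 75 + 70 + 70 + 70 + 70 + 70 + 65 + 25 + 25 + 25 + 20 + 10 = 595 cm.
Lower bound: ⌈595/110⌉ = 6 shelves.
Also, 7 boxes each exceed 55 cm, and no two of those can share a shelf, so at least 7 shelves are needed.
A packing using 7 shelves:
  shelf 1: 75 + 25 + 10 = 110
  shelf 2: 70 + 25 = 95
  shelf 3: 70 + 25 = 95
  shelf 4: 70 + 20 = 90
  shelf 5: 70 = 70
  shelf 6: 70 = 70
  shelf 7: 65 = 65
This matches the lower bound, so 7 is optimal.

7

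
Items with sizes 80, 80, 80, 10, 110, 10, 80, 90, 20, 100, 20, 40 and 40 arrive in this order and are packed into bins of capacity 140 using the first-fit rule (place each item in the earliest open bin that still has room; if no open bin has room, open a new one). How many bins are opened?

  80 → bin 1 (new)  [load 80/140]
  80 → bin 2 (new)  [load 80/140]
  80 → bin 3 (new)  [load 80/140]
  10 → bin 1  [load 90/140]
  110 → bin 4 (new)  [load 110/140]
  10 → bin 1  [load 100/140]
  80 → bin 5 (new)  [load 80/140]
  90 → bin 6 (new)  [load 90/140]
  20 → bin 1  [load 120/140]
  100 → bin 7 (new)  [load 100/140]
  20 → bin 1  [load 140/140]
  40 → bin 2  [load 120/140]
  40 → bin 3  [load 120/140]
7 bins opened.

7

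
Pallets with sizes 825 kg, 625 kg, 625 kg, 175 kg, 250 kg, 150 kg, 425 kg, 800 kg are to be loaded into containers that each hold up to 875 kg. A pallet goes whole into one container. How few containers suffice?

5

Total = 825 + 800 + 625 + 625 + 425 + 250 + 175 + 150 = 3875 kg.
Lower bound: ⌈3875/875⌉ = 5 containers.
A packing using 5 containers:
  container 1: 825 = 825
  container 2: 800 = 800
  container 3: 625 + 250 = 875
  container 4: 625 + 175 = 800
  container 5: 425 + 150 = 575
This matches the lower bound, so 5 is optimal.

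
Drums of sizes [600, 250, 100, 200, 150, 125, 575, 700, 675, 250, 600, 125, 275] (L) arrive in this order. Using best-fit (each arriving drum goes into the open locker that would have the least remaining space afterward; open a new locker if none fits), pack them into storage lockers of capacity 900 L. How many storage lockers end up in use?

  600 → locker 1 (new)  [load 600/900]
  250 → locker 1  [load 850/900]
  100 → locker 2 (new)  [load 100/900]
  200 → locker 2  [load 300/900]
  150 → locker 2  [load 450/900]
  125 → locker 2  [load 575/900]
  575 → locker 3 (new)  [load 575/900]
  700 → locker 4 (new)  [load 700/900]
  675 → locker 5 (new)  [load 675/900]
  250 → locker 2  [load 825/900]
  600 → locker 6 (new)  [load 600/900]
  125 → locker 4  [load 825/900]
  275 → locker 6  [load 875/900]
6 storage lockers opened.

6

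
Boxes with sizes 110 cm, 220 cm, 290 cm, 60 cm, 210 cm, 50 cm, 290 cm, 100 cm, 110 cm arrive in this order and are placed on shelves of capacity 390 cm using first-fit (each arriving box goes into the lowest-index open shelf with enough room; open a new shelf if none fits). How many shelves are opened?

5

  110 → shelf 1 (new)  [load 110/390]
  220 → shelf 1  [load 330/390]
  290 → shelf 2 (new)  [load 290/390]
  60 → shelf 1  [load 390/390]
  210 → shelf 3 (new)  [load 210/390]
  50 → shelf 2  [load 340/390]
  290 → shelf 4 (new)  [load 290/390]
  100 → shelf 3  [load 310/390]
  110 → shelf 5 (new)  [load 110/390]
5 shelves opened.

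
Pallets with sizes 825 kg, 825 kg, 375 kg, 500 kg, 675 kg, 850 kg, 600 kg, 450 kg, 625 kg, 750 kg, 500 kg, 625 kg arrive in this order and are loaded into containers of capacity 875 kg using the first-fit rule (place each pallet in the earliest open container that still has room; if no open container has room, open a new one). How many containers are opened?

11

  825 → container 1 (new)  [load 825/875]
  825 → container 2 (new)  [load 825/875]
  375 → container 3 (new)  [load 375/875]
  500 → container 3  [load 875/875]
  675 → container 4 (new)  [load 675/875]
  850 → container 5 (new)  [load 850/875]
  600 → container 6 (new)  [load 600/875]
  450 → container 7 (new)  [load 450/875]
  625 → container 8 (new)  [load 625/875]
  750 → container 9 (new)  [load 750/875]
  500 → container 10 (new)  [load 500/875]
  625 → container 11 (new)  [load 625/875]
11 containers opened.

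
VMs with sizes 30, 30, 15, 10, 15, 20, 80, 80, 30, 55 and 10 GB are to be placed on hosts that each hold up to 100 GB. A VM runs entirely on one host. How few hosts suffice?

4

Total = 80 + 80 + 55 + 30 + 30 + 30 + 20 + 15 + 15 + 10 + 10 = 375 GB.
Lower bound: ⌈375/100⌉ = 4 hosts.
A packing using 4 hosts:
  host 1: 80 + 20 = 100
  host 2: 80 + 15 = 95
  host 3: 55 + 30 + 15 = 100
  host 4: 30 + 30 + 10 + 10 = 80
This matches the lower bound, so 4 is optimal.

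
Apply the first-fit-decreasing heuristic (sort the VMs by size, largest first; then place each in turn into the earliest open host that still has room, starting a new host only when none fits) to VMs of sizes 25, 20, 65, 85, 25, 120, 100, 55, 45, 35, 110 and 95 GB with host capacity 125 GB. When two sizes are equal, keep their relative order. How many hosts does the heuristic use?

Sorted descending: 120, 110, 100, 95, 85, 65, 55, 45, 35, 25, 25, 20.
  120 → host 1 (new)  [load 120/125]
  110 → host 2 (new)  [load 110/125]
  100 → host 3 (new)  [load 100/125]
  95 → host 4 (new)  [load 95/125]
  85 → host 5 (new)  [load 85/125]
  65 → host 6 (new)  [load 65/125]
  55 → host 6  [load 120/125]
  45 → host 7 (new)  [load 45/125]
  35 → host 5  [load 120/125]
  25 → host 3  [load 125/125]
  25 → host 4  [load 120/125]
  20 → host 7  [load 65/125]
7 hosts opened.

7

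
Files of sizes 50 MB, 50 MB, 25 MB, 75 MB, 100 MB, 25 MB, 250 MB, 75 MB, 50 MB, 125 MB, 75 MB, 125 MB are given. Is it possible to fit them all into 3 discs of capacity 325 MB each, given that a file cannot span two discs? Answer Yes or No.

Total = 1025 MB; ⌈1025/325⌉ = 4.
At least 4 discs are required, but only 3 are allowed.

No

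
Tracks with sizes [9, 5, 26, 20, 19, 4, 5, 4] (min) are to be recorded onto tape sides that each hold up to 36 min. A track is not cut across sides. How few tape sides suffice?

Total = 26 + 20 + 19 + 9 + 5 + 5 + 4 + 4 = 92 min.
Lower bound: ⌈92/36⌉ = 3 tape sides.
A packing using 3 tape sides:
  side 1: 26 + 9 = 35
  side 2: 20 + 5 + 5 + 4 = 34
  side 3: 19 + 4 = 23
This matches the lower bound, so 3 is optimal.

3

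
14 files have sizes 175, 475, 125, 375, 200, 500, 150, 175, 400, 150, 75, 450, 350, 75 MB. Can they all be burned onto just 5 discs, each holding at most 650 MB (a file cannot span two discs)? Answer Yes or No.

No

Total = 3675 MB; ⌈3675/650⌉ = 6.
At least 6 discs are required, but only 5 are allowed.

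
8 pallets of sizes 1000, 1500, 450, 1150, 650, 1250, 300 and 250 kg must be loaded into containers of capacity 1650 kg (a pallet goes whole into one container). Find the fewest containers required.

Total = 1500 + 1250 + 1150 + 1000 + 650 + 450 + 300 + 250 = 6550 kg.
Lower bound: ⌈6550/1650⌉ = 4 containers.
A packing using 5 containers:
  container 1: 1500 = 1500
  container 2: 1250 + 300 = 1550
  container 3: 1150 + 450 = 1600
  container 4: 1000 + 650 = 1650
  container 5: 250 = 250
No arrangement into 4 containers stays within capacity, so 5 is optimal.

5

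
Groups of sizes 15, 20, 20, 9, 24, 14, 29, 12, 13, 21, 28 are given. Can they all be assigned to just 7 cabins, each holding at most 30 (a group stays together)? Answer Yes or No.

Total = 205; ⌈205/30⌉ = 7.
The bound of 7 does not rule out 7, but exhaustive search shows no assignment into 7 cabins of capacity 30 exists — the minimum is 8.

No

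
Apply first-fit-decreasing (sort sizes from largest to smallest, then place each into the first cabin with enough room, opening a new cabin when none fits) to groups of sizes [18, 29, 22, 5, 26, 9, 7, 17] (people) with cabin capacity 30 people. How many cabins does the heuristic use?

Sorted descending: 29, 26, 22, 18, 17, 9, 7, 5.
  29 → cabin 1 (new)  [load 29/30]
  26 → cabin 2 (new)  [load 26/30]
  22 → cabin 3 (new)  [load 22/30]
  18 → cabin 4 (new)  [load 18/30]
  17 → cabin 5 (new)  [load 17/30]
  9 → cabin 4  [load 27/30]
  7 → cabin 3  [load 29/30]
  5 → cabin 5  [load 22/30]
5 cabins opened.

5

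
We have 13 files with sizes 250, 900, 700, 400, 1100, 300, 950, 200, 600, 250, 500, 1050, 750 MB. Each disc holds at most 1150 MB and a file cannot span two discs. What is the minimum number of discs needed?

8

Total = 1100 + 1050 + 950 + 900 + 750 + 700 + 600 + 500 + 400 + 300 + 250 + 250 + 200 = 7950 MB.
Lower bound: ⌈7950/1150⌉ = 7 discs.
A packing using 8 discs:
  disc 1: 1100 = 1100
  disc 2: 1050 = 1050
  disc 3: 950 + 200 = 1150
  disc 4: 900 + 250 = 1150
  disc 5: 750 + 400 = 1150
  disc 6: 700 + 300 = 1000
  disc 7: 600 + 500 = 1100
  disc 8: 250 = 250
No arrangement into 7 discs stays within capacity, so 8 is optimal.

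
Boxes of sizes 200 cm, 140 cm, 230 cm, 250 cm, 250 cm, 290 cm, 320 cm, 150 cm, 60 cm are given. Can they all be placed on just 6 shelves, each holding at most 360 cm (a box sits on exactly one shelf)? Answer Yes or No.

No

Total = 1890 cm; ⌈1890/360⌉ = 6.
The bound of 6 does not rule out 6, but exhaustive search shows no assignment into 6 shelves of capacity 360 cm exists — the minimum is 7.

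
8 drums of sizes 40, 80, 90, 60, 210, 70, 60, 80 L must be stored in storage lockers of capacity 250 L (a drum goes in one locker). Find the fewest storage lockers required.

Total = 210 + 90 + 80 + 80 + 70 + 60 + 60 + 40 = 690 L.
Lower bound: ⌈690/250⌉ = 3 storage lockers.
A packing using 3 storage lockers:
  locker 1: 210 + 40 = 250
  locker 2: 90 + 80 + 80 = 250
  locker 3: 70 + 60 + 60 = 190
This matches the lower bound, so 3 is optimal.

3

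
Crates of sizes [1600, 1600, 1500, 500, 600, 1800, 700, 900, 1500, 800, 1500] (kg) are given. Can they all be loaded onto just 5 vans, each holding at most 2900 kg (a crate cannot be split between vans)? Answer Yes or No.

No

Total = 13000 kg; ⌈13000/2900⌉ = 5.
6 crates each exceed half the capacity and cannot share a van, forcing at least 6 vans.
At least 6 vans are required, but only 5 are allowed.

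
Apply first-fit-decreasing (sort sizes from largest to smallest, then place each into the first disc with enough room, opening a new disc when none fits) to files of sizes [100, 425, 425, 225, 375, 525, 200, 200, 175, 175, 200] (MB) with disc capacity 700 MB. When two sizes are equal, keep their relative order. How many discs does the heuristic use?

5

Sorted descending: 525, 425, 425, 375, 225, 200, 200, 200, 175, 175, 100.
  525 → disc 1 (new)  [load 525/700]
  425 → disc 2 (new)  [load 425/700]
  425 → disc 3 (new)  [load 425/700]
  375 → disc 4 (new)  [load 375/700]
  225 → disc 2  [load 650/700]
  200 → disc 3  [load 625/700]
  200 → disc 4  [load 575/700]
  200 → disc 5 (new)  [load 200/700]
  175 → disc 1  [load 700/700]
  175 → disc 5  [load 375/700]
  100 → disc 4  [load 675/700]
5 discs opened.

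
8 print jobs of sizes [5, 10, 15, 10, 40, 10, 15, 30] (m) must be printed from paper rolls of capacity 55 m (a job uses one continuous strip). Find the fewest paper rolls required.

Total = 40 + 30 + 15 + 15 + 10 + 10 + 10 + 5 = 135 m.
Lower bound: ⌈135/55⌉ = 3 paper rolls.
A packing using 3 paper rolls:
  roll 1: 40 + 15 = 55
  roll 2: 30 + 15 + 10 = 55
  roll 3: 10 + 10 + 5 = 25
This matches the lower bound, so 3 is optimal.

3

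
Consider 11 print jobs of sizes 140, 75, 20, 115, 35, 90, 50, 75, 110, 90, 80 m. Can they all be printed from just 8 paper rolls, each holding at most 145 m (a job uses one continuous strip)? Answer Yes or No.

Yes

A valid assignment using 8 paper rolls:
  roll 1: 140 = 140
  roll 2: 115 + 20 = 135
  roll 3: 110 + 35 = 145
  roll 4: 90 + 50 = 140
  roll 5: 90 = 90
  roll 6: 80 = 80
  roll 7: 75 = 75
  roll 8: 75 = 75
Every load is within 145 m, so 8 paper rolls suffice.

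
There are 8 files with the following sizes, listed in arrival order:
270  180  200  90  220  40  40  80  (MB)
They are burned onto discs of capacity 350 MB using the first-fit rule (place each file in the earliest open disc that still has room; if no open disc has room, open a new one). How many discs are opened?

4

  270 → disc 1 (new)  [load 270/350]
  180 → disc 2 (new)  [load 180/350]
  200 → disc 3 (new)  [load 200/350]
  90 → disc 2  [load 270/350]
  220 → disc 4 (new)  [load 220/350]
  40 → disc 1  [load 310/350]
  40 → disc 1  [load 350/350]
  80 → disc 2  [load 350/350]
4 discs opened.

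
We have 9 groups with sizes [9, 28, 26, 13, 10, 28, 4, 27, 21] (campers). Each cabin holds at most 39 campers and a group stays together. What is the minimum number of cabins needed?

5

Total = 28 + 28 + 27 + 26 + 21 + 13 + 10 + 9 + 4 = 166 campers.
Lower bound: ⌈166/39⌉ = 5 cabins.
A packing using 5 cabins:
  cabin 1: 28 + 10 = 38
  cabin 2: 28 + 9 = 37
  cabin 3: 27 + 4 = 31
  cabin 4: 26 + 13 = 39
  cabin 5: 21 = 21
This matches the lower bound, so 5 is optimal.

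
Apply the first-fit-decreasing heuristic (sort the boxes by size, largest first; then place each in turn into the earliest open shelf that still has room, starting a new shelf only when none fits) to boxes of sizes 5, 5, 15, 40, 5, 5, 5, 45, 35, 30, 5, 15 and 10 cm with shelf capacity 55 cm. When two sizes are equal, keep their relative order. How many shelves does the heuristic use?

Sorted descending: 45, 40, 35, 30, 15, 15, 10, 5, 5, 5, 5, 5, 5.
  45 → shelf 1 (new)  [load 45/55]
  40 → shelf 2 (new)  [load 40/55]
  35 → shelf 3 (new)  [load 35/55]
  30 → shelf 4 (new)  [load 30/55]
  15 → shelf 2  [load 55/55]
  15 → shelf 3  [load 50/55]
  10 → shelf 1  [load 55/55]
  5 → shelf 3  [load 55/55]
  5 → shelf 4  [load 35/55]
  5 → shelf 4  [load 40/55]
  5 → shelf 4  [load 45/55]
  5 → shelf 4  [load 50/55]
  5 → shelf 4  [load 55/55]
4 shelves opened.

4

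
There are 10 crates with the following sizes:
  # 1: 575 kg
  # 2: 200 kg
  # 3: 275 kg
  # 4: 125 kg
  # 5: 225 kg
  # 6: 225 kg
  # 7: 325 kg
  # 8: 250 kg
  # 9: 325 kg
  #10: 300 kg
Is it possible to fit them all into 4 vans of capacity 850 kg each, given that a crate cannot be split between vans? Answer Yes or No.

Yes

A valid assignment using 4 vans:
  van 1: 575 + 275 = 850
  van 2: 325 + 325 + 200 = 850
  van 3: 300 + 250 + 225 = 775
  van 4: 225 + 125 = 350
Every load is within 850 kg, so 4 vans suffice.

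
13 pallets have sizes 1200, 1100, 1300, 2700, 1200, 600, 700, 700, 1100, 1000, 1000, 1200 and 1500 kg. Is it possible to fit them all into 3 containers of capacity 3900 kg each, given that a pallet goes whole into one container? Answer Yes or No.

No

Total = 15300 kg; ⌈15300/3900⌉ = 4.
At least 4 containers are required, but only 3 are allowed.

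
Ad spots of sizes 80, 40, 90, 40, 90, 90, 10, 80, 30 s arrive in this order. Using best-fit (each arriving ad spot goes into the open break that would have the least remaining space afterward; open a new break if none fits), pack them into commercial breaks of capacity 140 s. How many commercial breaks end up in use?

5

  80 → break 1 (new)  [load 80/140]
  40 → break 1  [load 120/140]
  90 → break 2 (new)  [load 90/140]
  40 → break 2  [load 130/140]
  90 → break 3 (new)  [load 90/140]
  90 → break 4 (new)  [load 90/140]
  10 → break 2  [load 140/140]
  80 → break 5 (new)  [load 80/140]
  30 → break 3  [load 120/140]
5 commercial breaks opened.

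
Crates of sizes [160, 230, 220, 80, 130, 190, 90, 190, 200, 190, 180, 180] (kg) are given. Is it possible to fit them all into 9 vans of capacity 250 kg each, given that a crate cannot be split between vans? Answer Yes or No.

Total = 2040 kg; ⌈2040/250⌉ = 9.
10 crates each exceed half the capacity and cannot share a van, forcing at least 10 vans.
At least 10 vans are required, but only 9 are allowed.

No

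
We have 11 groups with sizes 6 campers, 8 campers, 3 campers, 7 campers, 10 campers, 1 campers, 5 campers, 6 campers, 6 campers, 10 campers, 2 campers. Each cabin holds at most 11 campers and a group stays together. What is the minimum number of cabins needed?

7

Total = 10 + 10 + 8 + 7 + 6 + 6 + 6 + 5 + 3 + 2 + 1 = 64 campers.
Lower bound: ⌈64/11⌉ = 6 cabins.
Also, 7 groups each exceed 11/2 campers, and no two of those can share a cabin, so at least 7 cabins are needed.
A packing using 7 cabins:
  cabin 1: 10 + 1 = 11
  cabin 2: 10 = 10
  cabin 3: 8 + 3 = 11
  cabin 4: 7 + 2 = 9
  cabin 5: 6 + 5 = 11
  cabin 6: 6 = 6
  cabin 7: 6 = 6
This matches the lower bound, so 7 is optimal.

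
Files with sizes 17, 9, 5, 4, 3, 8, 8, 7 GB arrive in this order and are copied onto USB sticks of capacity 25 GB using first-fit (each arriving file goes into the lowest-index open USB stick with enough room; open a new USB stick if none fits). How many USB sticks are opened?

  17 → USB stick 1 (new)  [load 17/25]
  9 → USB stick 2 (new)  [load 9/25]
  5 → USB stick 1  [load 22/25]
  4 → USB stick 2  [load 13/25]
  3 → USB stick 1  [load 25/25]
  8 → USB stick 2  [load 21/25]
  8 → USB stick 3 (new)  [load 8/25]
  7 → USB stick 3  [load 15/25]
3 USB sticks opened.

3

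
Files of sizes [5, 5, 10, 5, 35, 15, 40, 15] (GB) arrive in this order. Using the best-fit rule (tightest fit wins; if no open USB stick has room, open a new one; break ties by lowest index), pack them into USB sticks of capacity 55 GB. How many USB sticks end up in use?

3

  5 → USB stick 1 (new)  [load 5/55]
  5 → USB stick 1  [load 10/55]
  10 → USB stick 1  [load 20/55]
  5 → USB stick 1  [load 25/55]
  35 → USB stick 2 (new)  [load 35/55]
  15 → USB stick 2  [load 50/55]
  40 → USB stick 3 (new)  [load 40/55]
  15 → USB stick 3  [load 55/55]
3 USB sticks opened.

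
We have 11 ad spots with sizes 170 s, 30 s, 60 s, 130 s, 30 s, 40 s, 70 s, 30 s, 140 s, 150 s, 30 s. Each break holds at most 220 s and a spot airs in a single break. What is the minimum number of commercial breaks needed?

5

Total = 170 + 150 + 140 + 130 + 70 + 60 + 40 + 30 + 30 + 30 + 30 = 880 s.
Lower bound: ⌈880/220⌉ = 4 commercial breaks.
A packing using 5 commercial breaks:
  break 1: 170 + 40 = 210
  break 2: 150 + 70 = 220
  break 3: 140 + 60 = 200
  break 4: 130 + 30 + 30 + 30 = 220
  break 5: 30 = 30
No arrangement into 4 commercial breaks stays within capacity, so 5 is optimal.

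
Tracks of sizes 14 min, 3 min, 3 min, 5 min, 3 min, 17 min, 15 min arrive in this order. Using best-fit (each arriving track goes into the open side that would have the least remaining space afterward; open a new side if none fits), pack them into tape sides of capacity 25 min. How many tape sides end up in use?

3

  14 → side 1 (new)  [load 14/25]
  3 → side 1  [load 17/25]
  3 → side 1  [load 20/25]
  5 → side 1  [load 25/25]
  3 → side 2 (new)  [load 3/25]
  17 → side 2  [load 20/25]
  15 → side 3 (new)  [load 15/25]
3 tape sides opened.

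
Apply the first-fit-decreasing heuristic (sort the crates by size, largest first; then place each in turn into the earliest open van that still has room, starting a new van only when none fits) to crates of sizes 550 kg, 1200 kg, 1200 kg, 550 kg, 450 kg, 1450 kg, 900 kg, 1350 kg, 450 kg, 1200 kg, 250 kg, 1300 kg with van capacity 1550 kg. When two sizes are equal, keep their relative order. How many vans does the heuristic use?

Sorted descending: 1450, 1350, 1300, 1200, 1200, 1200, 900, 550, 550, 450, 450, 250.
  1450 → van 1 (new)  [load 1450/1550]
  1350 → van 2 (new)  [load 1350/1550]
  1300 → van 3 (new)  [load 1300/1550]
  1200 → van 4 (new)  [load 1200/1550]
  1200 → van 5 (new)  [load 1200/1550]
  1200 → van 6 (new)  [load 1200/1550]
  900 → van 7 (new)  [load 900/1550]
  550 → van 7  [load 1450/1550]
  550 → van 8 (new)  [load 550/1550]
  450 → van 8  [load 1000/1550]
  450 → van 8  [load 1450/1550]
  250 → van 3  [load 1550/1550]
8 vans opened.

8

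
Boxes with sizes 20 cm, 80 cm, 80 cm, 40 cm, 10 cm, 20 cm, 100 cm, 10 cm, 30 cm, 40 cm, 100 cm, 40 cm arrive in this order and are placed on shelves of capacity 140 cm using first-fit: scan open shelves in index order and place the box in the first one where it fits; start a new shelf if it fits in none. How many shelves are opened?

  20 → shelf 1 (new)  [load 20/140]
  80 → shelf 1  [load 100/140]
  80 → shelf 2 (new)  [load 80/140]
  40 → shelf 1  [load 140/140]
  10 → shelf 2  [load 90/140]
  20 → shelf 2  [load 110/140]
  100 → shelf 3 (new)  [load 100/140]
  10 → shelf 2  [load 120/140]
  30 → shelf 3  [load 130/140]
  40 → shelf 4 (new)  [load 40/140]
  100 → shelf 4  [load 140/140]
  40 → shelf 5 (new)  [load 40/140]
5 shelves opened.

5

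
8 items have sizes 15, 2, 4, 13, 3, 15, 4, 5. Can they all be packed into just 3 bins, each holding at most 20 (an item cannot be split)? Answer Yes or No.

Total = 61; ⌈61/20⌉ = 4.
At least 4 bins are required, but only 3 are allowed.

No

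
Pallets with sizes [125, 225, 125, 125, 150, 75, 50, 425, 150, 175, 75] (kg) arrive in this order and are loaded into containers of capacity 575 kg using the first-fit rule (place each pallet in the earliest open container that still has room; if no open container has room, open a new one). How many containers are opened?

  125 → container 1 (new)  [load 125/575]
  225 → container 1  [load 350/575]
  125 → container 1  [load 475/575]
  125 → container 2 (new)  [load 125/575]
  150 → container 2  [load 275/575]
  75 → container 1  [load 550/575]
  50 → container 2  [load 325/575]
  425 → container 3 (new)  [load 425/575]
  150 → container 2  [load 475/575]
  175 → container 4 (new)  [load 175/575]
  75 → container 2  [load 550/575]
4 containers opened.

4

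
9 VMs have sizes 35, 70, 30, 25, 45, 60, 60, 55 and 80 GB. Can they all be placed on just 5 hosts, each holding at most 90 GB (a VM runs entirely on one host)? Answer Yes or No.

No

Total = 460 GB; ⌈460/90⌉ = 6.
At least 6 hosts are required, but only 5 are allowed.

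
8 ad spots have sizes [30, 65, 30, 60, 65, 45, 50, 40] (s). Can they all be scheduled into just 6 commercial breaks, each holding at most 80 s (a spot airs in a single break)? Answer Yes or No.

Yes

A valid assignment using 6 commercial breaks:
  break 1: 65 = 65
  break 2: 65 = 65
  break 3: 60 = 60
  break 4: 50 + 30 = 80
  break 5: 45 + 30 = 75
  break 6: 40 = 40
Every load is within 80 s, so 6 commercial breaks suffice.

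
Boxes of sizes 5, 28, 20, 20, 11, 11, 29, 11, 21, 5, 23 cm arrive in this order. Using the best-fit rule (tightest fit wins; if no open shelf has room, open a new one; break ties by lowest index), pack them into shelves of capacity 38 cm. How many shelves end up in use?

6

  5 → shelf 1 (new)  [load 5/38]
  28 → shelf 1  [load 33/38]
  20 → shelf 2 (new)  [load 20/38]
  20 → shelf 3 (new)  [load 20/38]
  11 → shelf 2  [load 31/38]
  11 → shelf 3  [load 31/38]
  29 → shelf 4 (new)  [load 29/38]
  11 → shelf 5 (new)  [load 11/38]
  21 → shelf 5  [load 32/38]
  5 → shelf 1  [load 38/38]
  23 → shelf 6 (new)  [load 23/38]
6 shelves opened.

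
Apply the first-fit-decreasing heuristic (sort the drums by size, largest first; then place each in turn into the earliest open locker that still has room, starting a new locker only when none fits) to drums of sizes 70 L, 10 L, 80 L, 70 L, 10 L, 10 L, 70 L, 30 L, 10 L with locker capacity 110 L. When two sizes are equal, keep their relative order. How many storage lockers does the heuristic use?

Sorted descending: 80, 70, 70, 70, 30, 10, 10, 10, 10.
  80 → locker 1 (new)  [load 80/110]
  70 → locker 2 (new)  [load 70/110]
  70 → locker 3 (new)  [load 70/110]
  70 → locker 4 (new)  [load 70/110]
  30 → locker 1  [load 110/110]
  10 → locker 2  [load 80/110]
  10 → locker 2  [load 90/110]
  10 → locker 2  [load 100/110]
  10 → locker 2  [load 110/110]
4 storage lockers opened.

4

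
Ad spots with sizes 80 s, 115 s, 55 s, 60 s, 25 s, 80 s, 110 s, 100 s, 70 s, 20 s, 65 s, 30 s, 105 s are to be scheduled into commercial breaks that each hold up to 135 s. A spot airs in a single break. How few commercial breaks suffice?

Total = 115 + 110 + 105 + 100 + 80 + 80 + 70 + 65 + 60 + 55 + 30 + 25 + 20 = 915 s.
Lower bound: ⌈915/135⌉ = 7 commercial breaks.
A packing using 8 commercial breaks:
  break 1: 115 + 20 = 135
  break 2: 110 + 25 = 135
  break 3: 105 + 30 = 135
  break 4: 100 = 100
  break 5: 80 + 55 = 135
  break 6: 80 = 80
  break 7: 70 + 65 = 135
  break 8: 60 = 60
No arrangement into 7 commercial breaks stays within capacity, so 8 is optimal.

8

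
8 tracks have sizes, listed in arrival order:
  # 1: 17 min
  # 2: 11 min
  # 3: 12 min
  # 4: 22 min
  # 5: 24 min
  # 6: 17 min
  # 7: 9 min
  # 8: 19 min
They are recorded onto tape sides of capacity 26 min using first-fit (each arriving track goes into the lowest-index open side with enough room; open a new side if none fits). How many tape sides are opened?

  17 → side 1 (new)  [load 17/26]
  11 → side 2 (new)  [load 11/26]
  12 → side 2  [load 23/26]
  22 → side 3 (new)  [load 22/26]
  24 → side 4 (new)  [load 24/26]
  17 → side 5 (new)  [load 17/26]
  9 → side 1  [load 26/26]
  19 → side 6 (new)  [load 19/26]
6 tape sides opened.

6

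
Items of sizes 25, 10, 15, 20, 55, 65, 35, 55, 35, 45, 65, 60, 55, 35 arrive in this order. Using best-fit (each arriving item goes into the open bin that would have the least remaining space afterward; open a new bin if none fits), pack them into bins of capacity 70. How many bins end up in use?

10

  25 → bin 1 (new)  [load 25/70]
  10 → bin 1  [load 35/70]
  15 → bin 1  [load 50/70]
  20 → bin 1  [load 70/70]
  55 → bin 2 (new)  [load 55/70]
  65 → bin 3 (new)  [load 65/70]
  35 → bin 4 (new)  [load 35/70]
  55 → bin 5 (new)  [load 55/70]
  35 → bin 4  [load 70/70]
  45 → bin 6 (new)  [load 45/70]
  65 → bin 7 (new)  [load 65/70]
  60 → bin 8 (new)  [load 60/70]
  55 → bin 9 (new)  [load 55/70]
  35 → bin 10 (new)  [load 35/70]
10 bins opened.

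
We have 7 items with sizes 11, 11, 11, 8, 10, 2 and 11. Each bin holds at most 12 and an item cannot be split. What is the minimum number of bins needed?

Total = 11 + 11 + 11 + 11 + 10 + 8 + 2 = 64.
Lower bound: ⌈64/12⌉ = 6 bins.
A packing using 6 bins:
  bin 1: 11 = 11
  bin 2: 11 = 11
  bin 3: 11 = 11
  bin 4: 11 = 11
  bin 5: 10 + 2 = 12
  bin 6: 8 = 8
This matches the lower bound, so 6 is optimal.

6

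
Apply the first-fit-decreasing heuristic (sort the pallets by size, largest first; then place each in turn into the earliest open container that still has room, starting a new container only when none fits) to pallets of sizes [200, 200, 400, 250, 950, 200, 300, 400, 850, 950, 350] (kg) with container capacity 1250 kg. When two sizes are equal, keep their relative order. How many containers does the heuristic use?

5

Sorted descending: 950, 950, 850, 400, 400, 350, 300, 250, 200, 200, 200.
  950 → container 1 (new)  [load 950/1250]
  950 → container 2 (new)  [load 950/1250]
  850 → container 3 (new)  [load 850/1250]
  400 → container 3  [load 1250/1250]
  400 → container 4 (new)  [load 400/1250]
  350 → container 4  [load 750/1250]
  300 → container 1  [load 1250/1250]
  250 → container 2  [load 1200/1250]
  200 → container 4  [load 950/1250]
  200 → container 4  [load 1150/1250]
  200 → container 5 (new)  [load 200/1250]
5 containers opened.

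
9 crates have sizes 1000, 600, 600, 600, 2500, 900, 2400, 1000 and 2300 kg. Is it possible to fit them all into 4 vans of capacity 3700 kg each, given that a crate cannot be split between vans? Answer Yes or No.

Yes

A valid assignment using 4 vans:
  van 1: 2500 + 1000 = 3500
  van 2: 2400 + 1000 = 3400
  van 3: 2300 + 900 = 3200
  van 4: 600 + 600 + 600 = 1800
Every load is within 3700 kg, so 4 vans suffice.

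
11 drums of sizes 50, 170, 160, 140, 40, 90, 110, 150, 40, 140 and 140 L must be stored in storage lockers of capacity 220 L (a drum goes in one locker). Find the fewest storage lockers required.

Total = 170 + 160 + 150 + 140 + 140 + 140 + 110 + 90 + 50 + 40 + 40 = 1230 L.
Lower bound: ⌈1230/220⌉ = 6 storage lockers.
A packing using 7 storage lockers:
  locker 1: 170 + 50 = 220
  locker 2: 160 + 40 = 200
  locker 3: 150 + 40 = 190
  locker 4: 140 = 140
  locker 5: 140 = 140
  locker 6: 140 = 140
  locker 7: 110 + 90 = 200
No arrangement into 6 storage lockers stays within capacity, so 7 is optimal.

7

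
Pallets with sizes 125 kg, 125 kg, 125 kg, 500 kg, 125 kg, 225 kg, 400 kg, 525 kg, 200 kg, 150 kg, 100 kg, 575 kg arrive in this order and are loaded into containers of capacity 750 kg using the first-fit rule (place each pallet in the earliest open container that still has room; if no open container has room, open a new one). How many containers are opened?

5

  125 → container 1 (new)  [load 125/750]
  125 → container 1  [load 250/750]
  125 → container 1  [load 375/750]
  500 → container 2 (new)  [load 500/750]
  125 → container 1  [load 500/750]
  225 → container 1  [load 725/750]
  400 → container 3 (new)  [load 400/750]
  525 → container 4 (new)  [load 525/750]
  200 → container 2  [load 700/750]
  150 → container 3  [load 550/750]
  100 → container 3  [load 650/750]
  575 → container 5 (new)  [load 575/750]
5 containers opened.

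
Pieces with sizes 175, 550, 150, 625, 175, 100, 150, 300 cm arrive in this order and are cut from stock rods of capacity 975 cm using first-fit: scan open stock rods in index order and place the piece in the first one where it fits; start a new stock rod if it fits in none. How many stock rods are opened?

3

  175 → stock rod 1 (new)  [load 175/975]
  550 → stock rod 1  [load 725/975]
  150 → stock rod 1  [load 875/975]
  625 → stock rod 2 (new)  [load 625/975]
  175 → stock rod 2  [load 800/975]
  100 → stock rod 1  [load 975/975]
  150 → stock rod 2  [load 950/975]
  300 → stock rod 3 (new)  [load 300/975]
3 stock rods opened.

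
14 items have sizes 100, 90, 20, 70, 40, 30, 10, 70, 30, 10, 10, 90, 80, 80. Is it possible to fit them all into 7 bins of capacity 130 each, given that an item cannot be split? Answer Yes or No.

Yes

A valid assignment using 7 bins:
  bin 1: 100 + 30 = 130
  bin 2: 90 + 40 = 130
  bin 3: 90 + 30 + 10 = 130
  bin 4: 80 + 20 + 10 + 10 = 120
  bin 5: 80 = 80
  bin 6: 70 = 70
  bin 7: 70 = 70
Every load is within 130, so 7 bins suffice.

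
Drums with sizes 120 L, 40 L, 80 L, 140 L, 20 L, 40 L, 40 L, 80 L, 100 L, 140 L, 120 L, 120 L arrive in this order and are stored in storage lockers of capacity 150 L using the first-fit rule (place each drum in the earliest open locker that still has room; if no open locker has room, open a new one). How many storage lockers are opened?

9

  120 → locker 1 (new)  [load 120/150]
  40 → locker 2 (new)  [load 40/150]
  80 → locker 2  [load 120/150]
  140 → locker 3 (new)  [load 140/150]
  20 → locker 1  [load 140/150]
  40 → locker 4 (new)  [load 40/150]
  40 → locker 4  [load 80/150]
  80 → locker 5 (new)  [load 80/150]
  100 → locker 6 (new)  [load 100/150]
  140 → locker 7 (new)  [load 140/150]
  120 → locker 8 (new)  [load 120/150]
  120 → locker 9 (new)  [load 120/150]
9 storage lockers opened.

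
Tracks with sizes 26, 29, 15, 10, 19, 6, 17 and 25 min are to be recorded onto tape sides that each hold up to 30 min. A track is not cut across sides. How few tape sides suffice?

6

Total = 29 + 26 + 25 + 19 + 17 + 15 + 10 + 6 = 147 min.
Lower bound: ⌈147/30⌉ = 5 tape sides.
A packing using 6 tape sides:
  side 1: 29 = 29
  side 2: 26 = 26
  side 3: 25 = 25
  side 4: 19 + 10 = 29
  side 5: 17 + 6 = 23
  side 6: 15 = 15
No arrangement into 5 tape sides stays within capacity, so 6 is optimal.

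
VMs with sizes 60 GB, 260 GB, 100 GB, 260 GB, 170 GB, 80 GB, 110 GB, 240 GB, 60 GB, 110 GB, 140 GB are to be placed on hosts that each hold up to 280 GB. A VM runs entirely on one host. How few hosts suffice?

6

Total = 260 + 260 + 240 + 170 + 140 + 110 + 110 + 100 + 80 + 60 + 60 = 1590 GB.
Lower bound: ⌈1590/280⌉ = 6 hosts.
A packing using 6 hosts:
  host 1: 260 = 260
  host 2: 260 = 260
  host 3: 240 = 240
  host 4: 170 + 110 = 280
  host 5: 140 + 80 + 60 = 280
  host 6: 110 + 100 + 60 = 270
This matches the lower bound, so 6 is optimal.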